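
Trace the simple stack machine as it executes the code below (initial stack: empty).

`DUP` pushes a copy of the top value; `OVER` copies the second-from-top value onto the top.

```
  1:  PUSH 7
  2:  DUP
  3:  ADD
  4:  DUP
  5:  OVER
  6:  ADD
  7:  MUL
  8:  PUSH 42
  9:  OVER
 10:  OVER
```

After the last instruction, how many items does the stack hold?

PUSH 7  -> [7]
DUP     -> [7, 7]
ADD     -> [14]
DUP     -> [14, 14]
OVER    -> [14, 14, 14]
ADD     -> [14, 28]
MUL     -> [392]
PUSH 42 -> [392, 42]
OVER    -> [392, 42, 392]
OVER    -> [392, 42, 392, 42]

4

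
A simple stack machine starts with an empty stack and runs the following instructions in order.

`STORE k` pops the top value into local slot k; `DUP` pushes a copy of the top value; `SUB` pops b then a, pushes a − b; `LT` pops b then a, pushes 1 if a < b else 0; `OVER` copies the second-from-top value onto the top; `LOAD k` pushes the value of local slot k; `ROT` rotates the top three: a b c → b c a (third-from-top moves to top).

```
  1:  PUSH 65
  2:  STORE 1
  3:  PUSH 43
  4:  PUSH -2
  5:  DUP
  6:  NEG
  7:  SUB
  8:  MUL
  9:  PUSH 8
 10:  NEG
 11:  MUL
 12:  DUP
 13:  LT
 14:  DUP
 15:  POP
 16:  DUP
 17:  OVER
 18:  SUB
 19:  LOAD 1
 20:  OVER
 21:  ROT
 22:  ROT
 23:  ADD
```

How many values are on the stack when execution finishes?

PUSH 65  65
STORE 1  (empty)
PUSH 43  43
PUSH -2  43 -2
DUP      43 -2 -2
NEG      43 -2 2
SUB      43 -4
MUL      -172
PUSH 8   -172 8
NEG      -172 -8
MUL      1376
DUP      1376 1376
LT       0
DUP      0 0
POP      0
DUP      0 0
OVER     0 0 0
SUB      0 0
LOAD 1   0 0 65
OVER     0 0 65 0
ROT      0 65 0 0
ROT      0 0 0 65
ADD      0 0 65

3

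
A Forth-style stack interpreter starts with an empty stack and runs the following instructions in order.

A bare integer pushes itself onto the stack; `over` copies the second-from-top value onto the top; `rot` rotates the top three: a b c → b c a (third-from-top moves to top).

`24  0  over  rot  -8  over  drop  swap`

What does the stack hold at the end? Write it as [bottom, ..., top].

[0, 24, -8, 24]

24   : 24
0    : 24 0
over : 24 0 24
rot  : 0 24 24
-8   : 0 24 24 -8
over : 0 24 24 -8 24
drop : 0 24 24 -8
swap : 0 24 -8 24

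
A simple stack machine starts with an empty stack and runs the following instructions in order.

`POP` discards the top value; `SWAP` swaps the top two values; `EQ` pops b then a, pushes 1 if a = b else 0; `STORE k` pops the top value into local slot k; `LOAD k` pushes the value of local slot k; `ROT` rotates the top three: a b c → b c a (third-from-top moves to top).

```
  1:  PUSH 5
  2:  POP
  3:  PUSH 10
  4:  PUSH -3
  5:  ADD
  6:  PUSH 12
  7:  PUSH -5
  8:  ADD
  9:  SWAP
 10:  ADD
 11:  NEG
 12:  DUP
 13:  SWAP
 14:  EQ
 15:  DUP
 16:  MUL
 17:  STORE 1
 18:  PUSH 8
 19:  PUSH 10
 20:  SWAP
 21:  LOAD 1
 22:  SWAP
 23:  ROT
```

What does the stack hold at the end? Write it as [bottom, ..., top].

[1, 8, 10]

PUSH 5  → 5
POP     → (empty)
PUSH 10 → 10
PUSH -3 → 10 -3
ADD     → 7
PUSH 12 → 7 12
PUSH -5 → 7 12 -5
ADD     → 7 7
SWAP    → 7 7
ADD     → 14
NEG     → -14
DUP     → -14 -14
SWAP    → -14 -14
EQ      → 1
DUP     → 1 1
MUL     → 1
STORE 1 → (empty)
PUSH 8  → 8
PUSH 10 → 8 10
SWAP    → 10 8
LOAD 1  → 10 8 1
SWAP    → 10 1 8
ROT     → 1 8 10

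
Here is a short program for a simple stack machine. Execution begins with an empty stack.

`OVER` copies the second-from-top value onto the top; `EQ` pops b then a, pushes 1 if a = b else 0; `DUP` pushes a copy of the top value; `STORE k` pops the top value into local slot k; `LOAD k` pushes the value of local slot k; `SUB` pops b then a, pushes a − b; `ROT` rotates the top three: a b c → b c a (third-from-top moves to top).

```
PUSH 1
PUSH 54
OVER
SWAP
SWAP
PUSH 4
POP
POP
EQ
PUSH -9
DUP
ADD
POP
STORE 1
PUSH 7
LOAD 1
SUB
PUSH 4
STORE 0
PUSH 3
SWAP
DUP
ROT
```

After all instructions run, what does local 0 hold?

PUSH 1  : 1
PUSH 54 : 1 54
OVER    : 1 54 1
SWAP    : 1 1 54
SWAP    : 1 54 1
PUSH 4  : 1 54 1 4
POP     : 1 54 1
POP     : 1 54
EQ      : 0
PUSH -9 : 0 -9
DUP     : 0 -9 -9
ADD     : 0 -18
POP     : 0
STORE 1 : (empty)
PUSH 7  : 7
LOAD 1  : 7 0
SUB     : 7
PUSH 4  : 7 4
STORE 0 : 7
PUSH 3  : 7 3
SWAP    : 3 7
DUP     : 3 7 7
ROT     : 7 7 3

4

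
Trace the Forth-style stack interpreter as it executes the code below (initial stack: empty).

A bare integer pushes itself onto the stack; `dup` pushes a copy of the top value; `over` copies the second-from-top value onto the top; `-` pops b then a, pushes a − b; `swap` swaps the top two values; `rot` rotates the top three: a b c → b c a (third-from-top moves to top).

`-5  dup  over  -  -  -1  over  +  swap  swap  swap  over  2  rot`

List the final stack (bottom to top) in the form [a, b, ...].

[-6, -6, 2, -5]

-5   : [-5]
dup  : [-5, -5]
over : [-5, -5, -5]
-    : [-5, 0]
-    : [-5]
-1   : [-5, -1]
over : [-5, -1, -5]
+    : [-5, -6]
swap : [-6, -5]
swap : [-5, -6]
swap : [-6, -5]
over : [-6, -5, -6]
2    : [-6, -5, -6, 2]
rot  : [-6, -6, 2, -5]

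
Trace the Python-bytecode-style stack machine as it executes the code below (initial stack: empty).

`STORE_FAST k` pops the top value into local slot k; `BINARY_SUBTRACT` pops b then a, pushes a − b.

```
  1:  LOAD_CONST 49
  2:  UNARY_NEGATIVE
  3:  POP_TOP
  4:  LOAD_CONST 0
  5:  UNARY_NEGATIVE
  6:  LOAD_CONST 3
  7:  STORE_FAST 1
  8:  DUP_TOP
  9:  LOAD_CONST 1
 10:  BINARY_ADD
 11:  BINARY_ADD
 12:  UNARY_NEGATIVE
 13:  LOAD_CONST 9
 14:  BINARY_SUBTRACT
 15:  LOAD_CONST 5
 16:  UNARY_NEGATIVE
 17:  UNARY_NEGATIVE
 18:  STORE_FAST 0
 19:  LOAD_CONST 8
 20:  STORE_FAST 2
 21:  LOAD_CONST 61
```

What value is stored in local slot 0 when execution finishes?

LOAD_CONST 49   -> [49]
UNARY_NEGATIVE  -> [-49]
POP_TOP         -> []
LOAD_CONST 0    -> [0]
UNARY_NEGATIVE  -> [0]
LOAD_CONST 3    -> [0, 3]
STORE_FAST 1    -> [0]
DUP_TOP         -> [0, 0]
LOAD_CONST 1    -> [0, 0, 1]
BINARY_ADD      -> [0, 1]
BINARY_ADD      -> [1]
UNARY_NEGATIVE  -> [-1]
LOAD_CONST 9    -> [-1, 9]
BINARY_SUBTRACT -> [-10]
LOAD_CONST 5    -> [-10, 5]
UNARY_NEGATIVE  -> [-10, -5]
UNARY_NEGATIVE  -> [-10, 5]
STORE_FAST 0    -> [-10]
LOAD_CONST 8    -> [-10, 8]
STORE_FAST 2    -> [-10]
LOAD_CONST 61   -> [-10, 61]

5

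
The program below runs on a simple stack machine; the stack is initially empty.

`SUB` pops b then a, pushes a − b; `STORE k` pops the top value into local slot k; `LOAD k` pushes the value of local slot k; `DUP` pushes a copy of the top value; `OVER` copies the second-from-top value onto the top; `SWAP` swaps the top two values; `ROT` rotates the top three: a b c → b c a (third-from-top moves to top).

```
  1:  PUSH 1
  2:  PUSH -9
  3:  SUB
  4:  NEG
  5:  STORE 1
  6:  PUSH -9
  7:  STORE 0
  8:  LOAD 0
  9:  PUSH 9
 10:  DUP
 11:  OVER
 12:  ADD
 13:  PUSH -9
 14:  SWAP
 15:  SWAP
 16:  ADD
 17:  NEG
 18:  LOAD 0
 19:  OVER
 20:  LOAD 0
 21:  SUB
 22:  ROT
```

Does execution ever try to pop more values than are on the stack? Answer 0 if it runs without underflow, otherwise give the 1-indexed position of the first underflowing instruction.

0

PUSH 1  -> [1]
PUSH -9 -> [1, -9]
SUB     -> [10]
NEG     -> [-10]
STORE 1 -> []
PUSH -9 -> [-9]
STORE 0 -> []
LOAD 0  -> [-9]
PUSH 9  -> [-9, 9]
DUP     -> [-9, 9, 9]
OVER    -> [-9, 9, 9, 9]
ADD     -> [-9, 9, 18]
PUSH -9 -> [-9, 9, 18, -9]
SWAP    -> [-9, 9, -9, 18]
SWAP    -> [-9, 9, 18, -9]
ADD     -> [-9, 9, 9]
NEG     -> [-9, 9, -9]
LOAD 0  -> [-9, 9, -9, -9]
OVER    -> [-9, 9, -9, -9, -9]
LOAD 0  -> [-9, 9, -9, -9, -9, -9]
SUB     -> [-9, 9, -9, -9, 0]
ROT     -> [-9, 9, -9, 0, -9]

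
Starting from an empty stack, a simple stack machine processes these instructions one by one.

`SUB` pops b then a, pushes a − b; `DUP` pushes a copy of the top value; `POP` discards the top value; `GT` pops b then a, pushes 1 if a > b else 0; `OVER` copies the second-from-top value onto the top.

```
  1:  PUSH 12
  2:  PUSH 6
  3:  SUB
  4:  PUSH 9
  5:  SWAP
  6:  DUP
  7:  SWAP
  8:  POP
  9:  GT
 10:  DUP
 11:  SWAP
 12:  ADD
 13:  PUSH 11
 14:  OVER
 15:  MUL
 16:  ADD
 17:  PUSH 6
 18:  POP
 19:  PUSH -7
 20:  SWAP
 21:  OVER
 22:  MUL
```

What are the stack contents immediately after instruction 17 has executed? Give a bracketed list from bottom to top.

PUSH 12 -> 12
PUSH 6  -> 12 6
SUB     -> 6
PUSH 9  -> 6 9
SWAP    -> 9 6
DUP     -> 9 6 6
SWAP    -> 9 6 6
POP     -> 9 6
GT      -> 1
DUP     -> 1 1
SWAP    -> 1 1
ADD     -> 2
PUSH 11 -> 2 11
OVER    -> 2 11 2
MUL     -> 2 22
ADD     -> 24
PUSH 6  -> 24 6

[24, 6]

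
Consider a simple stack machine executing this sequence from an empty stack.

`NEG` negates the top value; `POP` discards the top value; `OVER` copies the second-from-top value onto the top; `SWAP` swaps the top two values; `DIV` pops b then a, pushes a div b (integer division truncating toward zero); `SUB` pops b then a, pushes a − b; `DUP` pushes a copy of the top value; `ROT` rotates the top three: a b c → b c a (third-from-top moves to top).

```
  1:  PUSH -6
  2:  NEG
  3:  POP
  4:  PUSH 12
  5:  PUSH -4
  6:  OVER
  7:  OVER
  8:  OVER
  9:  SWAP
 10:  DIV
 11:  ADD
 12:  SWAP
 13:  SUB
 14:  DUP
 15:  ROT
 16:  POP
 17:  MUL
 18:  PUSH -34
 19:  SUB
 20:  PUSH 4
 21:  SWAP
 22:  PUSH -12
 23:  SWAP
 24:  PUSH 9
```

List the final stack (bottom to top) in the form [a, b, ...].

PUSH -6   [-6]
NEG       [6]
POP       []
PUSH 12   [12]
PUSH -4   [12, -4]
OVER      [12, -4, 12]
OVER      [12, -4, 12, -4]
OVER      [12, -4, 12, -4, 12]
SWAP      [12, -4, 12, 12, -4]
DIV       [12, -4, 12, -3]
ADD       [12, -4, 9]
SWAP      [12, 9, -4]
SUB       [12, 13]
DUP       [12, 13, 13]
ROT       [13, 13, 12]
POP       [13, 13]
MUL       [169]
PUSH -34  [169, -34]
SUB       [203]
PUSH 4    [203, 4]
SWAP      [4, 203]
PUSH -12  [4, 203, -12]
SWAP      [4, -12, 203]
PUSH 9    [4, -12, 203, 9]

[4, -12, 203, 9]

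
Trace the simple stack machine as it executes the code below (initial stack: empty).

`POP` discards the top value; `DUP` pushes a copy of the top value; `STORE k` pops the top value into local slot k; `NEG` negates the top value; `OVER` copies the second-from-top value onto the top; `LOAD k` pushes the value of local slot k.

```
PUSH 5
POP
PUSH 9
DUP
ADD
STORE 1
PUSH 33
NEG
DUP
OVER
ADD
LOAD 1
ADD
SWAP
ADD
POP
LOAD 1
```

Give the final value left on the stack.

18

PUSH 5  -> [5]
POP     -> []
PUSH 9  -> [9]
DUP     -> [9, 9]
ADD     -> [18]
STORE 1 -> []
PUSH 33 -> [33]
NEG     -> [-33]
DUP     -> [-33, -33]
OVER    -> [-33, -33, -33]
ADD     -> [-33, -66]
LOAD 1  -> [-33, -66, 18]
ADD     -> [-33, -48]
SWAP    -> [-48, -33]
ADD     -> [-81]
POP     -> []
LOAD 1  -> [18]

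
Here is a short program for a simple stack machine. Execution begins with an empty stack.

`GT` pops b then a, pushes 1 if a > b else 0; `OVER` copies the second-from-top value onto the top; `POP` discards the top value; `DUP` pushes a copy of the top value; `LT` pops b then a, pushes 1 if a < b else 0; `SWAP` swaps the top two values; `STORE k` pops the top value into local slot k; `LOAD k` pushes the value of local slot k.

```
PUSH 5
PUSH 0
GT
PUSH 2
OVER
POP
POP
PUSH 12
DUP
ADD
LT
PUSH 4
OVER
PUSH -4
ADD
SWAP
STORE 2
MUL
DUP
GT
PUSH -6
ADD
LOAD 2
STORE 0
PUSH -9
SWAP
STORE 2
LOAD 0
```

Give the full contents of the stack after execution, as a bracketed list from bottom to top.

PUSH 5  : 5
PUSH 0  : 5 0
GT      : 1
PUSH 2  : 1 2
OVER    : 1 2 1
POP     : 1 2
POP     : 1
PUSH 12 : 1 12
DUP     : 1 12 12
ADD     : 1 24
LT      : 1
PUSH 4  : 1 4
OVER    : 1 4 1
PUSH -4 : 1 4 1 -4
ADD     : 1 4 -3
SWAP    : 1 -3 4
STORE 2 : 1 -3
MUL     : -3
DUP     : -3 -3
GT      : 0
PUSH -6 : 0 -6
ADD     : -6
LOAD 2  : -6 4
STORE 0 : -6
PUSH -9 : -6 -9
SWAP    : -9 -6
STORE 2 : -9
LOAD 0  : -9 4

[-9, 4]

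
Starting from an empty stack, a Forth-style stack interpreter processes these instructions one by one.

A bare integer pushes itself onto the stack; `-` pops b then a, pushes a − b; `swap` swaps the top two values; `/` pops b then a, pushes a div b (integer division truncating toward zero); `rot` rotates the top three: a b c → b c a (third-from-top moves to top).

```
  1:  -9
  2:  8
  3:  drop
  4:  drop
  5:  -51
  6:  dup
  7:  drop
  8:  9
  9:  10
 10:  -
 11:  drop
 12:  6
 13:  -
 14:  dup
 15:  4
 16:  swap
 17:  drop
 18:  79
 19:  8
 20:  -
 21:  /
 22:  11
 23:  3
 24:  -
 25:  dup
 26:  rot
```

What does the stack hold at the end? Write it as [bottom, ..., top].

-9   -> -9
8    -> -9 8
drop -> -9
drop -> (empty)
-51  -> -51
dup  -> -51 -51
drop -> -51
9    -> -51 9
10   -> -51 9 10
-    -> -51 -1
drop -> -51
6    -> -51 6
-    -> -57
dup  -> -57 -57
4    -> -57 -57 4
swap -> -57 4 -57
drop -> -57 4
79   -> -57 4 79
8    -> -57 4 79 8
-    -> -57 4 71
/    -> -57 0
11   -> -57 0 11
3    -> -57 0 11 3
-    -> -57 0 8
dup  -> -57 0 8 8
rot  -> -57 8 8 0

[-57, 8, 8, 0]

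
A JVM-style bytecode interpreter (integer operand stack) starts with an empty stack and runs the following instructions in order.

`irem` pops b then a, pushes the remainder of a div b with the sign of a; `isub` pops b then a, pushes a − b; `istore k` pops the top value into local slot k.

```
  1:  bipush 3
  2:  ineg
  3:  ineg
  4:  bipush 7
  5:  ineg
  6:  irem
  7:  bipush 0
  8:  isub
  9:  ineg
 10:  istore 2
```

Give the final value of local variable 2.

bipush 3 → 3
ineg     → -3
ineg     → 3
bipush 7 → 3 7
ineg     → 3 -7
irem     → 3
bipush 0 → 3 0
isub     → 3
ineg     → -3
istore 2 → (empty)

-3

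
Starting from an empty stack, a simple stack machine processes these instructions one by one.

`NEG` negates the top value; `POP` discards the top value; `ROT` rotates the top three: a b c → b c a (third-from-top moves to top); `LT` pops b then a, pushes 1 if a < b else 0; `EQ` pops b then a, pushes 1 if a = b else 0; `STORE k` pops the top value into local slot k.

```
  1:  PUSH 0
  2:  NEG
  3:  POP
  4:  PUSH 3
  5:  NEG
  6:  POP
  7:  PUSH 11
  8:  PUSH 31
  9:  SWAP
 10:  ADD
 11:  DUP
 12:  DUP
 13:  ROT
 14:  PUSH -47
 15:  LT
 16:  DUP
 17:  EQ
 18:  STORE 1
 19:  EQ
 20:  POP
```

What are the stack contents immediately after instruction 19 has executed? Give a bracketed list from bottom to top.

[1]

PUSH 0   -> [0]
NEG      -> [0]
POP      -> []
PUSH 3   -> [3]
NEG      -> [-3]
POP      -> []
PUSH 11  -> [11]
PUSH 31  -> [11, 31]
SWAP     -> [31, 11]
ADD      -> [42]
DUP      -> [42, 42]
DUP      -> [42, 42, 42]
ROT      -> [42, 42, 42]
PUSH -47 -> [42, 42, 42, -47]
LT       -> [42, 42, 0]
DUP      -> [42, 42, 0, 0]
EQ       -> [42, 42, 1]
STORE 1  -> [42, 42]
EQ       -> [1]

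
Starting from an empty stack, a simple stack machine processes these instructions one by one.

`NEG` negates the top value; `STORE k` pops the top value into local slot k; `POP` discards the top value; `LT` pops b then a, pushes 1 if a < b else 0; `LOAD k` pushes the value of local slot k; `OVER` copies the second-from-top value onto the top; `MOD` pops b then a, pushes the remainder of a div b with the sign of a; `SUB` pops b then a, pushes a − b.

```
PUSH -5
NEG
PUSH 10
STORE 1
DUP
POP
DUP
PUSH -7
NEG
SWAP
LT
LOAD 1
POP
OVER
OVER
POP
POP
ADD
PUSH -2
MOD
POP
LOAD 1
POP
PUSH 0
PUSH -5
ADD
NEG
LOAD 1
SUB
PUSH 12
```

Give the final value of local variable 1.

PUSH -5 → -5
NEG     → 5
PUSH 10 → 5 10
STORE 1 → 5
DUP     → 5 5
POP     → 5
DUP     → 5 5
PUSH -7 → 5 5 -7
NEG     → 5 5 7
SWAP    → 5 7 5
LT      → 5 0
LOAD 1  → 5 0 10
POP     → 5 0
OVER    → 5 0 5
OVER    → 5 0 5 0
POP     → 5 0 5
POP     → 5 0
ADD     → 5
PUSH -2 → 5 -2
MOD     → 1
POP     → (empty)
LOAD 1  → 10
POP     → (empty)
PUSH 0  → 0
PUSH -5 → 0 -5
ADD     → -5
NEG     → 5
LOAD 1  → 5 10
SUB     → -5
PUSH 12 → -5 12

10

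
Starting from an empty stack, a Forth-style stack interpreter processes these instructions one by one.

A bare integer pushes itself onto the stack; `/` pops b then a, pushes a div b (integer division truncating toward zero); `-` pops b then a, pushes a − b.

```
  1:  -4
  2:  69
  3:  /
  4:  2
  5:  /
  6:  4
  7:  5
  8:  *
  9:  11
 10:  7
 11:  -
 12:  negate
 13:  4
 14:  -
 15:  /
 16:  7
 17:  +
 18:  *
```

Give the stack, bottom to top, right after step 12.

-4     → [-4]
69     → [-4, 69]
/      → [0]
2      → [0, 2]
/      → [0]
4      → [0, 4]
5      → [0, 4, 5]
*      → [0, 20]
11     → [0, 20, 11]
7      → [0, 20, 11, 7]
-      → [0, 20, 4]
negate → [0, 20, -4]

[0, 20, -4]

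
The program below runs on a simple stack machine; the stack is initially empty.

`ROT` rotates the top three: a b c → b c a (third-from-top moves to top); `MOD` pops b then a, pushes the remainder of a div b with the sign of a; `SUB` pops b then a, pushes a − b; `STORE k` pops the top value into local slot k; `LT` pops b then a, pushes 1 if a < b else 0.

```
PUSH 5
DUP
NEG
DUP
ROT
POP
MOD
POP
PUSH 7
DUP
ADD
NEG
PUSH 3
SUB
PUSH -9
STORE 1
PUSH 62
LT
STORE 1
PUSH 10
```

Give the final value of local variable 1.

PUSH 5  : 5
DUP     : 5 5
NEG     : 5 -5
DUP     : 5 -5 -5
ROT     : -5 -5 5
POP     : -5 -5
MOD     : 0
POP     : (empty)
PUSH 7  : 7
DUP     : 7 7
ADD     : 14
NEG     : -14
PUSH 3  : -14 3
SUB     : -17
PUSH -9 : -17 -9
STORE 1 : -17
PUSH 62 : -17 62
LT      : 1
STORE 1 : (empty)
PUSH 10 : 10

1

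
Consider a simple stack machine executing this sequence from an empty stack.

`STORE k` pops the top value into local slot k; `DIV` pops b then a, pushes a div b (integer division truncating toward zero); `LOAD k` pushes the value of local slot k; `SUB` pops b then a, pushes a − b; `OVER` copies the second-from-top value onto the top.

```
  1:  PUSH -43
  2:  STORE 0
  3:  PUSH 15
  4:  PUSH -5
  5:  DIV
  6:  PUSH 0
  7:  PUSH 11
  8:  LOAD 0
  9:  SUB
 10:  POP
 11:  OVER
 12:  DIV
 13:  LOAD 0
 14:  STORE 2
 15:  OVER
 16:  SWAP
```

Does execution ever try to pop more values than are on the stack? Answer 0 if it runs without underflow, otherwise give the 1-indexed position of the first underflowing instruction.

0

PUSH -43 -> [-43]
STORE 0  -> []
PUSH 15  -> [15]
PUSH -5  -> [15, -5]
DIV      -> [-3]
PUSH 0   -> [-3, 0]
PUSH 11  -> [-3, 0, 11]
LOAD 0   -> [-3, 0, 11, -43]
SUB      -> [-3, 0, 54]
POP      -> [-3, 0]
OVER     -> [-3, 0, -3]
DIV      -> [-3, 0]
LOAD 0   -> [-3, 0, -43]
STORE 2  -> [-3, 0]
OVER     -> [-3, 0, -3]
SWAP     -> [-3, -3, 0]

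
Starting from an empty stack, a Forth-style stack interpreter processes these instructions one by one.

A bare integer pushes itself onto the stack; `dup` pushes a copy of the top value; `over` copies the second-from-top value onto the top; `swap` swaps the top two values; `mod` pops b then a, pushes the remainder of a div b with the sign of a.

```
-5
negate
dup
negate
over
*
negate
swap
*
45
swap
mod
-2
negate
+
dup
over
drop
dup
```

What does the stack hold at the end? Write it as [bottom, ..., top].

-5     → -5
negate → 5
dup    → 5 5
negate → 5 -5
over   → 5 -5 5
*      → 5 -25
negate → 5 25
swap   → 25 5
*      → 125
45     → 125 45
swap   → 45 125
mod    → 45
-2     → 45 -2
negate → 45 2
+      → 47
dup    → 47 47
over   → 47 47 47
drop   → 47 47
dup    → 47 47 47

[47, 47, 47]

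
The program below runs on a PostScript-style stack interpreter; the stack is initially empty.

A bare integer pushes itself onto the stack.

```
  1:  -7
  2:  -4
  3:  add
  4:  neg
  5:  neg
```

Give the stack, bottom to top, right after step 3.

-7  → [-7]
-4  → [-7, -4]
add → [-11]

[-11]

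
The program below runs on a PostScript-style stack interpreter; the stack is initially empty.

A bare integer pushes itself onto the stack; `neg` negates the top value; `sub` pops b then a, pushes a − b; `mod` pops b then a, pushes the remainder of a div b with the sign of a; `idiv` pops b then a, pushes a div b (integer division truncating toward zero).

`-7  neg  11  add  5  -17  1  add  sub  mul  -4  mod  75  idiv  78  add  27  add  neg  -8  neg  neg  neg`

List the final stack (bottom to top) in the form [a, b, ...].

[-105, 8]

-7   -> -7
neg  -> 7
11   -> 7 11
add  -> 18
5    -> 18 5
-17  -> 18 5 -17
1    -> 18 5 -17 1
add  -> 18 5 -16
sub  -> 18 21
mul  -> 378
-4   -> 378 -4
mod  -> 2
75   -> 2 75
idiv -> 0
78   -> 0 78
add  -> 78
27   -> 78 27
add  -> 105
neg  -> -105
-8   -> -105 -8
neg  -> -105 8
neg  -> -105 -8
neg  -> -105 8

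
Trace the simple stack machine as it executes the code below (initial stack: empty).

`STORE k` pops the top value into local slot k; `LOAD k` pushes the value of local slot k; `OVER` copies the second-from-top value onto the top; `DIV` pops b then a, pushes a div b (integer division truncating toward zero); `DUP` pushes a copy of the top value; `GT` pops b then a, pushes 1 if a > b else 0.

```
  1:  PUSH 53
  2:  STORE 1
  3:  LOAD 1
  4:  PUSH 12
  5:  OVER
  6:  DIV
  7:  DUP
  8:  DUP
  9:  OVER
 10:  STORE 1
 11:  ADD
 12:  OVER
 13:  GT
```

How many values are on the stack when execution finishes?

PUSH 53  [53]
STORE 1  []
LOAD 1   [53]
PUSH 12  [53, 12]
OVER     [53, 12, 53]
DIV      [53, 0]
DUP      [53, 0, 0]
DUP      [53, 0, 0, 0]
OVER     [53, 0, 0, 0, 0]
STORE 1  [53, 0, 0, 0]
ADD      [53, 0, 0]
OVER     [53, 0, 0, 0]
GT       [53, 0, 0]

3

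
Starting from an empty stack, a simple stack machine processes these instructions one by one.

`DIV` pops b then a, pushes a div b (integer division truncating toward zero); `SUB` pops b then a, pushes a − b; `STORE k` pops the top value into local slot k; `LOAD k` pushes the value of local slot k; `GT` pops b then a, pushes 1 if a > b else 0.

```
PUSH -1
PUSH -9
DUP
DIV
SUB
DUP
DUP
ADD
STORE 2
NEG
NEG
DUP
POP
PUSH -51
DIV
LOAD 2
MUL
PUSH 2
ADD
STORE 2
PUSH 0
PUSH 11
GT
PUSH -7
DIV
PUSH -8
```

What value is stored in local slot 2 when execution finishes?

PUSH -1  : [-1]
PUSH -9  : [-1, -9]
DUP      : [-1, -9, -9]
DIV      : [-1, 1]
SUB      : [-2]
DUP      : [-2, -2]
DUP      : [-2, -2, -2]
ADD      : [-2, -4]
STORE 2  : [-2]
NEG      : [2]
NEG      : [-2]
DUP      : [-2, -2]
POP      : [-2]
PUSH -51 : [-2, -51]
DIV      : [0]
LOAD 2   : [0, -4]
MUL      : [0]
PUSH 2   : [0, 2]
ADD      : [2]
STORE 2  : []
PUSH 0   : [0]
PUSH 11  : [0, 11]
GT       : [0]
PUSH -7  : [0, -7]
DIV      : [0]
PUSH -8  : [0, -8]

2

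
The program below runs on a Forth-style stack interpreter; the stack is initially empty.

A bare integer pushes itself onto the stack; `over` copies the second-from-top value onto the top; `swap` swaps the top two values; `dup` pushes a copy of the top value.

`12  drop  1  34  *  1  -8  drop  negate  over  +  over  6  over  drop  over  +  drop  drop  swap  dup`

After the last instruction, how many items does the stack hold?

3

12     : [12]
drop   : []
1      : [1]
34     : [1, 34]
*      : [34]
1      : [34, 1]
-8     : [34, 1, -8]
drop   : [34, 1]
negate : [34, -1]
over   : [34, -1, 34]
+      : [34, 33]
over   : [34, 33, 34]
6      : [34, 33, 34, 6]
over   : [34, 33, 34, 6, 34]
drop   : [34, 33, 34, 6]
over   : [34, 33, 34, 6, 34]
+      : [34, 33, 34, 40]
drop   : [34, 33, 34]
drop   : [34, 33]
swap   : [33, 34]
dup    : [33, 34, 34]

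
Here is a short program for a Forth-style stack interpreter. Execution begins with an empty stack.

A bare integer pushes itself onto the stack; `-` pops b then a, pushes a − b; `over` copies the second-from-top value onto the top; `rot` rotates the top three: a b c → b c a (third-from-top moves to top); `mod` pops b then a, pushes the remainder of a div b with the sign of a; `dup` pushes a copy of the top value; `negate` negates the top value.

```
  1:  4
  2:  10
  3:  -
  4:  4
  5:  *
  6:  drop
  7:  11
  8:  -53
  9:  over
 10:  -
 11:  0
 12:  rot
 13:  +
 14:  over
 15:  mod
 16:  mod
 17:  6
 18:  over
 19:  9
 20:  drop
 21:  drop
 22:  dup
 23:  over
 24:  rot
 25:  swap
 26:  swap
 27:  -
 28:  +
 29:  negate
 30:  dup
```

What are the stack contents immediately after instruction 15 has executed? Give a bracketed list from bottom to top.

[-64, 11]

4     [4]
10    [4, 10]
-     [-6]
4     [-6, 4]
*     [-24]
drop  []
11    [11]
-53   [11, -53]
over  [11, -53, 11]
-     [11, -64]
0     [11, -64, 0]
rot   [-64, 0, 11]
+     [-64, 11]
over  [-64, 11, -64]
mod   [-64, 11]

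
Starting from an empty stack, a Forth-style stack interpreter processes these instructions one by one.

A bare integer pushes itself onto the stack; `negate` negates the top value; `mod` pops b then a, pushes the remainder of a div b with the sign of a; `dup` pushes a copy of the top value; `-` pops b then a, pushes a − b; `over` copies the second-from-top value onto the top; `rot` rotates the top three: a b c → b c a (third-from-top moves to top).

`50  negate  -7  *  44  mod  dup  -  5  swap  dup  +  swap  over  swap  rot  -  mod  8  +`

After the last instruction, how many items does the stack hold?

50      50
negate  -50
-7      -50 -7
*       350
44      350 44
mod     42
dup     42 42
-       0
5       0 5
swap    5 0
dup     5 0 0
+       5 0
swap    0 5
over    0 5 0
swap    0 0 5
rot     0 5 0
-       0 5
mod     0
8       0 8
+       8

1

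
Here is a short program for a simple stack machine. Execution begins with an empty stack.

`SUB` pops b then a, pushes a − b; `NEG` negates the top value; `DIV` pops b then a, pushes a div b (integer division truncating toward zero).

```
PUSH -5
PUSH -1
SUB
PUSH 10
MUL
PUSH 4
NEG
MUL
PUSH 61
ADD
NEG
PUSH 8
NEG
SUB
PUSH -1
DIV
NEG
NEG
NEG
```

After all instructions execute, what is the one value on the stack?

PUSH -5 → [-5]
PUSH -1 → [-5, -1]
SUB     → [-4]
PUSH 10 → [-4, 10]
MUL     → [-40]
PUSH 4  → [-40, 4]
NEG     → [-40, -4]
MUL     → [160]
PUSH 61 → [160, 61]
ADD     → [221]
NEG     → [-221]
PUSH 8  → [-221, 8]
NEG     → [-221, -8]
SUB     → [-213]
PUSH -1 → [-213, -1]
DIV     → [213]
NEG     → [-213]
NEG     → [213]
NEG     → [-213]

-213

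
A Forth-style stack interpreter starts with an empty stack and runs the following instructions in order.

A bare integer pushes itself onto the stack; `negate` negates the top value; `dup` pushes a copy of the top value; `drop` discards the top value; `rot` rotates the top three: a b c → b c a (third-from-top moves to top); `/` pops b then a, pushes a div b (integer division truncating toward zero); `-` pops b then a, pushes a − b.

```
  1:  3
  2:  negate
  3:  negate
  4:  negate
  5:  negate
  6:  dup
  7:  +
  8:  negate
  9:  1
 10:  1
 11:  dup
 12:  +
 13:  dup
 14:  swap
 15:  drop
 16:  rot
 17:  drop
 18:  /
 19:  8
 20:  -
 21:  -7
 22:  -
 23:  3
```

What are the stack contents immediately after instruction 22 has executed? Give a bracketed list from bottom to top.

[-1]

3       3
negate  -3
negate  3
negate  -3
negate  3
dup     3 3
+       6
negate  -6
1       -6 1
1       -6 1 1
dup     -6 1 1 1
+       -6 1 2
dup     -6 1 2 2
swap    -6 1 2 2
drop    -6 1 2
rot     1 2 -6
drop    1 2
/       0
8       0 8
-       -8
-7      -8 -7
-       -1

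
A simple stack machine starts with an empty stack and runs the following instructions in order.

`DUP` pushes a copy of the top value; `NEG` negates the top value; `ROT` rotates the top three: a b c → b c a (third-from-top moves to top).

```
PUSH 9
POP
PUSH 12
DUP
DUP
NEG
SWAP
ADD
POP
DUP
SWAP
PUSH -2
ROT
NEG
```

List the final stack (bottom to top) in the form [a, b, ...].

[12, -2, -12]

PUSH 9  → [9]
POP     → []
PUSH 12 → [12]
DUP     → [12, 12]
DUP     → [12, 12, 12]
NEG     → [12, 12, -12]
SWAP    → [12, -12, 12]
ADD     → [12, 0]
POP     → [12]
DUP     → [12, 12]
SWAP    → [12, 12]
PUSH -2 → [12, 12, -2]
ROT     → [12, -2, 12]
NEG     → [12, -2, -12]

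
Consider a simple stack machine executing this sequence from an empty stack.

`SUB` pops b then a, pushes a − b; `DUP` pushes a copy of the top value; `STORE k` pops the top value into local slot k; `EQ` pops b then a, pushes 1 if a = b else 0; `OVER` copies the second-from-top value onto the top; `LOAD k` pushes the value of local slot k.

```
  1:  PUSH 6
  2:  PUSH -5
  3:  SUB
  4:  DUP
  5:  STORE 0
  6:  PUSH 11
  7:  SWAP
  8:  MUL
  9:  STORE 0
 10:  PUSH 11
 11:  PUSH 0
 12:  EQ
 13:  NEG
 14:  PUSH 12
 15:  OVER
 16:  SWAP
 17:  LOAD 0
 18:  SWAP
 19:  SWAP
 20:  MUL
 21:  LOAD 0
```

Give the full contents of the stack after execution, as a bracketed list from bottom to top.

[0, 0, 1452, 121]

PUSH 6   6
PUSH -5  6 -5
SUB      11
DUP      11 11
STORE 0  11
PUSH 11  11 11
SWAP     11 11
MUL      121
STORE 0  (empty)
PUSH 11  11
PUSH 0   11 0
EQ       0
NEG      0
PUSH 12  0 12
OVER     0 12 0
SWAP     0 0 12
LOAD 0   0 0 12 121
SWAP     0 0 121 12
SWAP     0 0 12 121
MUL      0 0 1452
LOAD 0   0 0 1452 121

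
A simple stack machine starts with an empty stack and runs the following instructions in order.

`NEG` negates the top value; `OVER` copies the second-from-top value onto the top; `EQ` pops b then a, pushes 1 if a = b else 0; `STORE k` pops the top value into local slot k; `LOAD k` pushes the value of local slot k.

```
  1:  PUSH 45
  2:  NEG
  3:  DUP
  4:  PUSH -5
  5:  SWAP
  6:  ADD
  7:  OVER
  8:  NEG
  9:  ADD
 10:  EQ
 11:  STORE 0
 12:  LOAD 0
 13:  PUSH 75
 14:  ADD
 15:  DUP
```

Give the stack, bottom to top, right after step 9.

[-45, -5]

PUSH 45 -> [45]
NEG     -> [-45]
DUP     -> [-45, -45]
PUSH -5 -> [-45, -45, -5]
SWAP    -> [-45, -5, -45]
ADD     -> [-45, -50]
OVER    -> [-45, -50, -45]
NEG     -> [-45, -50, 45]
ADD     -> [-45, -5]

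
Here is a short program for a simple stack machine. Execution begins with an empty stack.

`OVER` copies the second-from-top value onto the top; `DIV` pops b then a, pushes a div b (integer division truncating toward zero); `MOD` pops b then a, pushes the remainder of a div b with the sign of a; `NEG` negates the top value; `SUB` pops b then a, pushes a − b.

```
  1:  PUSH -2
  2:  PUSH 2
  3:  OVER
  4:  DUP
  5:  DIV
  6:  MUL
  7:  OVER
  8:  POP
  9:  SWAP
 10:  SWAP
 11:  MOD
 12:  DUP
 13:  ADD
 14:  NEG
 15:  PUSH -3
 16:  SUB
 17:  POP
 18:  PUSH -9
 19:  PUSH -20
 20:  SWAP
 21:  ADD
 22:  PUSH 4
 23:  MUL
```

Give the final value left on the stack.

PUSH -2  → [-2]
PUSH 2   → [-2, 2]
OVER     → [-2, 2, -2]
DUP      → [-2, 2, -2, -2]
DIV      → [-2, 2, 1]
MUL      → [-2, 2]
OVER     → [-2, 2, -2]
POP      → [-2, 2]
SWAP     → [2, -2]
SWAP     → [-2, 2]
MOD      → [0]
DUP      → [0, 0]
ADD      → [0]
NEG      → [0]
PUSH -3  → [0, -3]
SUB      → [3]
POP      → []
PUSH -9  → [-9]
PUSH -20 → [-9, -20]
SWAP     → [-20, -9]
ADD      → [-29]
PUSH 4   → [-29, 4]
MUL      → [-116]

-116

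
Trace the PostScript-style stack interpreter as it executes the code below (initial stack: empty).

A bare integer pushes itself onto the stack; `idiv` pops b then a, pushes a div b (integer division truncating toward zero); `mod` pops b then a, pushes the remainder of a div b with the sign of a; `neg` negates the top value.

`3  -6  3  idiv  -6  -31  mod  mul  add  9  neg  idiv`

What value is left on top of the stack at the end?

-1

3    : 3
-6   : 3 -6
3    : 3 -6 3
idiv : 3 -2
-6   : 3 -2 -6
-31  : 3 -2 -6 -31
mod  : 3 -2 -6
mul  : 3 12
add  : 15
9    : 15 9
neg  : 15 -9
idiv : -1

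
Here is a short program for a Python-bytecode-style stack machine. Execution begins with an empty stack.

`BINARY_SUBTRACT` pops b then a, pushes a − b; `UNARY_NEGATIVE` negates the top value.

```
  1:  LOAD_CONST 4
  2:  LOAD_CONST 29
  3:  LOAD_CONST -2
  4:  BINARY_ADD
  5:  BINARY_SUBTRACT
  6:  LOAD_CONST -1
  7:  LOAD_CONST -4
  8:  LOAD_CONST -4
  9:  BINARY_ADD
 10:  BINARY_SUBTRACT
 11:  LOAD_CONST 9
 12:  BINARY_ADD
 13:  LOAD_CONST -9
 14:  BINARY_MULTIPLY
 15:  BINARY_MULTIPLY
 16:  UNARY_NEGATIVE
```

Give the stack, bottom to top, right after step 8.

[-23, -1, -4, -4]

LOAD_CONST 4    : [4]
LOAD_CONST 29   : [4, 29]
LOAD_CONST -2   : [4, 29, -2]
BINARY_ADD      : [4, 27]
BINARY_SUBTRACT : [-23]
LOAD_CONST -1   : [-23, -1]
LOAD_CONST -4   : [-23, -1, -4]
LOAD_CONST -4   : [-23, -1, -4, -4]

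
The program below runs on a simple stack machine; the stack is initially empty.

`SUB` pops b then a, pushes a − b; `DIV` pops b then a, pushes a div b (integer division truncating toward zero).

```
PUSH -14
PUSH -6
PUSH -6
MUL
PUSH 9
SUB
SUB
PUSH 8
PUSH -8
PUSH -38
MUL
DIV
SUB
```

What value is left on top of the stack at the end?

PUSH -14 -> [-14]
PUSH -6  -> [-14, -6]
PUSH -6  -> [-14, -6, -6]
MUL      -> [-14, 36]
PUSH 9   -> [-14, 36, 9]
SUB      -> [-14, 27]
SUB      -> [-41]
PUSH 8   -> [-41, 8]
PUSH -8  -> [-41, 8, -8]
PUSH -38 -> [-41, 8, -8, -38]
MUL      -> [-41, 8, 304]
DIV      -> [-41, 0]
SUB      -> [-41]

-41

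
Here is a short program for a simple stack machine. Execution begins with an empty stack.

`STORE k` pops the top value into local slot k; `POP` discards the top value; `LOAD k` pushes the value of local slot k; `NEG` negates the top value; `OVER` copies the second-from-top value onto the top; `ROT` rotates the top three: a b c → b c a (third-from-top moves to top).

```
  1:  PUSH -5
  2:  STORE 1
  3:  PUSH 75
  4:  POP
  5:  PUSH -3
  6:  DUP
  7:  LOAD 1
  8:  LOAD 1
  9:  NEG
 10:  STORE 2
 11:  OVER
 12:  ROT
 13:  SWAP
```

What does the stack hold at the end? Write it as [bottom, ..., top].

PUSH -5 → -5
STORE 1 → (empty)
PUSH 75 → 75
POP     → (empty)
PUSH -3 → -3
DUP     → -3 -3
LOAD 1  → -3 -3 -5
LOAD 1  → -3 -3 -5 -5
NEG     → -3 -3 -5 5
STORE 2 → -3 -3 -5
OVER    → -3 -3 -5 -3
ROT     → -3 -5 -3 -3
SWAP    → -3 -5 -3 -3

[-3, -5, -3, -3]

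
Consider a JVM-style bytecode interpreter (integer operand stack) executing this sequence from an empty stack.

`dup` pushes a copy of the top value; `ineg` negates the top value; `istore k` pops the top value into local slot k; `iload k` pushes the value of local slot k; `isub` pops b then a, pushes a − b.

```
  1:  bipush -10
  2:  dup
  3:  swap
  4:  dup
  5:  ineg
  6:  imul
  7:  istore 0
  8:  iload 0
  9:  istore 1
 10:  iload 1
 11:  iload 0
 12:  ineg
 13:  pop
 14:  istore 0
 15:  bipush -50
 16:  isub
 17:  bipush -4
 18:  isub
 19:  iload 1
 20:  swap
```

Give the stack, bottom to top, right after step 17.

bipush -10 -> [-10]
dup        -> [-10, -10]
swap       -> [-10, -10]
dup        -> [-10, -10, -10]
ineg       -> [-10, -10, 10]
imul       -> [-10, -100]
istore 0   -> [-10]
iload 0    -> [-10, -100]
istore 1   -> [-10]
iload 1    -> [-10, -100]
iload 0    -> [-10, -100, -100]
ineg       -> [-10, -100, 100]
pop        -> [-10, -100]
istore 0   -> [-10]
bipush -50 -> [-10, -50]
isub       -> [40]
bipush -4  -> [40, -4]

[40, -4]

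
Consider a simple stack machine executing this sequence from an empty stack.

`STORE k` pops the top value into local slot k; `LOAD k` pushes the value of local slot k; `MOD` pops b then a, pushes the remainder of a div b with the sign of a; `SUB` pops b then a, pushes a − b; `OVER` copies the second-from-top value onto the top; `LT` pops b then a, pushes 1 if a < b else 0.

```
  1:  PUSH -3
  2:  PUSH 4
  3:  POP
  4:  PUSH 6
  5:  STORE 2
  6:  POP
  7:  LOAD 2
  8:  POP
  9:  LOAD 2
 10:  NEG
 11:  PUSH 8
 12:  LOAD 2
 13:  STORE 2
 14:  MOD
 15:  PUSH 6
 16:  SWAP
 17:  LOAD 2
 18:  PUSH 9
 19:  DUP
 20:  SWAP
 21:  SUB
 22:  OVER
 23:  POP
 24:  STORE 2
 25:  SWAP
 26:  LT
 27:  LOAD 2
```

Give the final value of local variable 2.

PUSH -3 → -3
PUSH 4  → -3 4
POP     → -3
PUSH 6  → -3 6
STORE 2 → -3
POP     → (empty)
LOAD 2  → 6
POP     → (empty)
LOAD 2  → 6
NEG     → -6
PUSH 8  → -6 8
LOAD 2  → -6 8 6
STORE 2 → -6 8
MOD     → -6
PUSH 6  → -6 6
SWAP    → 6 -6
LOAD 2  → 6 -6 6
PUSH 9  → 6 -6 6 9
DUP     → 6 -6 6 9 9
SWAP    → 6 -6 6 9 9
SUB     → 6 -6 6 0
OVER    → 6 -6 6 0 6
POP     → 6 -6 6 0
STORE 2 → 6 -6 6
SWAP    → 6 6 -6
LT      → 6 0
LOAD 2  → 6 0 0

0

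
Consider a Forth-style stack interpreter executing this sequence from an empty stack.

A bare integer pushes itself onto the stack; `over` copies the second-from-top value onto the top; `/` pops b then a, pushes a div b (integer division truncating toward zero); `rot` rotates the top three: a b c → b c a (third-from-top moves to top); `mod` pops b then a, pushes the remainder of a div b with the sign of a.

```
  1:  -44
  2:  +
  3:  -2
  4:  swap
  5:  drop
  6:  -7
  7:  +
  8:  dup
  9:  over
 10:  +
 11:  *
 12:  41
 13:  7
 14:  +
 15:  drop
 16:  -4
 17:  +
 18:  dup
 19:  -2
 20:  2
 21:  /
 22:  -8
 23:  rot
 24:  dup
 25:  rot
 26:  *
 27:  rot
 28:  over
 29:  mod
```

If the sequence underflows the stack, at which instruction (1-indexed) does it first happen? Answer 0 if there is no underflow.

-44 : [-44]
+  — needs 2 operands, stack has 1 → underflow

2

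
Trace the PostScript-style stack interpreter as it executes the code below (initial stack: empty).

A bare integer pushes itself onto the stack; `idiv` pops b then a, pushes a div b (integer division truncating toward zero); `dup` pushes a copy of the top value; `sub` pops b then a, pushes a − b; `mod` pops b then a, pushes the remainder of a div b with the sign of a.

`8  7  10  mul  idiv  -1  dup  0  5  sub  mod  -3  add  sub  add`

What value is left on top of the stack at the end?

3

8    -> [8]
7    -> [8, 7]
10   -> [8, 7, 10]
mul  -> [8, 70]
idiv -> [0]
-1   -> [0, -1]
dup  -> [0, -1, -1]
0    -> [0, -1, -1, 0]
5    -> [0, -1, -1, 0, 5]
sub  -> [0, -1, -1, -5]
mod  -> [0, -1, -1]
-3   -> [0, -1, -1, -3]
add  -> [0, -1, -4]
sub  -> [0, 3]
add  -> [3]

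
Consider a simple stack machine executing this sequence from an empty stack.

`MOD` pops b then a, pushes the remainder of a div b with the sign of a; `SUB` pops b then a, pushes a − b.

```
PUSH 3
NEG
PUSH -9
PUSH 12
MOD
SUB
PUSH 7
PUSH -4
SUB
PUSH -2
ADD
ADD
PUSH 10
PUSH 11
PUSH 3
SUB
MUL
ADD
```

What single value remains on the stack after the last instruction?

95

PUSH 3  → [3]
NEG     → [-3]
PUSH -9 → [-3, -9]
PUSH 12 → [-3, -9, 12]
MOD     → [-3, -9]
SUB     → [6]
PUSH 7  → [6, 7]
PUSH -4 → [6, 7, -4]
SUB     → [6, 11]
PUSH -2 → [6, 11, -2]
ADD     → [6, 9]
ADD     → [15]
PUSH 10 → [15, 10]
PUSH 11 → [15, 10, 11]
PUSH 3  → [15, 10, 11, 3]
SUB     → [15, 10, 8]
MUL     → [15, 80]
ADD     → [95]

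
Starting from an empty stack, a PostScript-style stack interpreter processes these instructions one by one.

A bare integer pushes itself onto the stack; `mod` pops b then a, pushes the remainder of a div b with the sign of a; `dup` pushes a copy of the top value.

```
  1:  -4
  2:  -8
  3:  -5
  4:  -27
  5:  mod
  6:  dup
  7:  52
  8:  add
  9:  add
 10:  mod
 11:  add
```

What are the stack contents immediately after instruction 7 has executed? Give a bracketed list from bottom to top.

[-4, -8, -5, -5, 52]

-4  : -4
-8  : -4 -8
-5  : -4 -8 -5
-27 : -4 -8 -5 -27
mod : -4 -8 -5
dup : -4 -8 -5 -5
52  : -4 -8 -5 -5 52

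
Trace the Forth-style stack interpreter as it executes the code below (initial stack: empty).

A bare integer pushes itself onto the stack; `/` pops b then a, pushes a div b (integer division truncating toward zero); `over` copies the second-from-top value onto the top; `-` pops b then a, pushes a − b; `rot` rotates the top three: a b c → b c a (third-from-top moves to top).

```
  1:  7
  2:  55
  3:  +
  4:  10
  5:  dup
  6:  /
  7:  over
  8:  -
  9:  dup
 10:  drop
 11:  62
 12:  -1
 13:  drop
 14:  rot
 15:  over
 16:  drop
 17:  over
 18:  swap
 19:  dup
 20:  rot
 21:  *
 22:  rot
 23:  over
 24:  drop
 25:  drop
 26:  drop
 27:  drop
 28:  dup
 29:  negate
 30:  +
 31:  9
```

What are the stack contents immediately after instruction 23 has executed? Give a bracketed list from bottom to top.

[-61, 62, 3844, 62, 3844]

7    → 7
55   → 7 55
+    → 62
10   → 62 10
dup  → 62 10 10
/    → 62 1
over → 62 1 62
-    → 62 -61
dup  → 62 -61 -61
drop → 62 -61
62   → 62 -61 62
-1   → 62 -61 62 -1
drop → 62 -61 62
rot  → -61 62 62
over → -61 62 62 62
drop → -61 62 62
over → -61 62 62 62
swap → -61 62 62 62
dup  → -61 62 62 62 62
rot  → -61 62 62 62 62
*    → -61 62 62 3844
rot  → -61 62 3844 62
over → -61 62 3844 62 3844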